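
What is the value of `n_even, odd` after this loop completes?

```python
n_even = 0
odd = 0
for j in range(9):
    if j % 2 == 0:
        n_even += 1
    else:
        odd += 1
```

Let's trace through this code step by step.

Initialize: n_even = 0
Initialize: odd = 0
Entering loop: for j in range(9):
After iteration 1: j = 0, n_even = 1, odd = 0
After iteration 2: j = 1, n_even = 1, odd = 1
After iteration 3: j = 2, n_even = 2, odd = 1
After iteration 4: j = 3, n_even = 2, odd = 2
After iteration 5: j = 4, n_even = 3, odd = 2
After iteration 6: j = 5, n_even = 3, odd = 3
After iteration 7: j = 6, n_even = 4, odd = 3
After iteration 8: j = 7, n_even = 4, odd = 4
After iteration 9: j = 8, n_even = 5, odd = 4
Loop ends.

Final answer: 5, 4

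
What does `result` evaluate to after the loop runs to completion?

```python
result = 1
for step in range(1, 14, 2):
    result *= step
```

Let's trace through this code step by step.

Initialize: result = 1
Entering loop: for step in range(1, 14, 2):
After iteration 1: step = 1, result = 1
After iteration 2: step = 3, result = 3
After iteration 3: step = 5, result = 15
After iteration 4: step = 7, result = 105
After iteration 5: step = 9, result = 945
After iteration 6: step = 11, result = 10395
After iteration 7: step = 13, result = 135135
Loop ends.

Final answer: 135135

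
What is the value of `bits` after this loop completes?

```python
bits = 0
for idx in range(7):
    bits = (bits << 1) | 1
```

Let's trace through this code step by step.

Initialize: bits = 0
Entering loop: for idx in range(7):
After iteration 1: idx = 0, bits = 1
After iteration 2: idx = 1, bits = 3
After iteration 3: idx = 2, bits = 7
After iteration 4: idx = 3, bits = 15
After iteration 5: idx = 4, bits = 31
After iteration 6: idx = 5, bits = 63
After iteration 7: idx = 6, bits = 127
Loop ends.

Final answer: 127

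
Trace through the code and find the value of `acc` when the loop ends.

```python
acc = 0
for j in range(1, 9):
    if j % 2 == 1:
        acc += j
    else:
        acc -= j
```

Let's trace through this code step by step.

Initialize: acc = 0
Entering loop: for j in range(1, 9):
After iteration 1: j = 1, acc = 1
After iteration 2: j = 2, acc = -1
After iteration 3: j = 3, acc = 2
After iteration 4: j = 4, acc = -2
After iteration 5: j = 5, acc = 3
After iteration 6: j = 6, acc = -3
After iteration 7: j = 7, acc = 4
After iteration 8: j = 8, acc = -4
Loop ends.

Final answer: -4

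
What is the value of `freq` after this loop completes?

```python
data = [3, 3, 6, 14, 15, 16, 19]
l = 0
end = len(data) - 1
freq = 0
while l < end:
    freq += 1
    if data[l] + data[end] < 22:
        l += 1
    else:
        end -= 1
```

Let's trace through this code step by step.

Initialize: data = [3, 3, 6, 14, 15, 16, 19]
Initialize: l = 0
Initialize: end = 6
Initialize: freq = 0
Entering loop: while l < end:
After iteration 1: l = 0, end = 5, freq = 1
After iteration 2: l = 1, end = 5, freq = 2
After iteration 3: l = 2, end = 5, freq = 3
After iteration 4: l = 2, end = 4, freq = 4
After iteration 5: l = 3, end = 4, freq = 5
After iteration 6: l = 3, end = 3, freq = 6
Loop ends.

Final answer: 6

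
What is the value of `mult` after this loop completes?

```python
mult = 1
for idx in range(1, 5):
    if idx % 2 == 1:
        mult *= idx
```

Let's trace through this code step by step.

Initialize: mult = 1
Entering loop: for idx in range(1, 5):
After iteration 1: idx = 1, mult = 1
After iteration 2: idx = 2, mult = 1
After iteration 3: idx = 3, mult = 3
After iteration 4: idx = 4, mult = 3
Loop ends.

Final answer: 3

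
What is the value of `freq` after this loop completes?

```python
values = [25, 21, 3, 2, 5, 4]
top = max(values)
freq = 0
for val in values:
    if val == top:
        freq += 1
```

Let's trace through this code step by step.

Initialize: values = [25, 21, 3, 2, 5, 4]
Initialize: top = 25
Initialize: freq = 0
Entering loop: for val in values:
After iteration 1: val = 25, freq = 1
After iteration 2: val = 21, freq = 1
After iteration 3: val = 3, freq = 1
After iteration 4: val = 2, freq = 1
After iteration 5: val = 5, freq = 1
After iteration 6: val = 4, freq = 1
Loop ends.

Final answer: 1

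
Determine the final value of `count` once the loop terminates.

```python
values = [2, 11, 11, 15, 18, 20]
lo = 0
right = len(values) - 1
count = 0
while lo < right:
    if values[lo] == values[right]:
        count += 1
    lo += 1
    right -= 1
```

Let's trace through this code step by step.

Initialize: values = [2, 11, 11, 15, 18, 20]
Initialize: lo = 0
Initialize: right = 5
Initialize: count = 0
Entering loop: while lo < right:
After iteration 1: lo = 1, right = 4, count = 0
After iteration 2: lo = 2, right = 3, count = 0
After iteration 3: lo = 3, right = 2, count = 0
Loop ends.

Final answer: 0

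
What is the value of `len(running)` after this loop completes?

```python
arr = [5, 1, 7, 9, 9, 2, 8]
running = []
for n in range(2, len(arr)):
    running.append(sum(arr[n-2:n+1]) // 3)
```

Let's trace through this code step by step.

Initialize: arr = [5, 1, 7, 9, 9, 2, 8]
Initialize: running = []
Entering loop: for n in range(2, len(arr)):
After iteration 1: n = 2, running = [4]
After iteration 2: n = 3, running = [4, 5]
After iteration 3: n = 4, running = [4, 5, 8]
After iteration 4: n = 5, running = [4, 5, 8, 6]
After iteration 5: n = 6, running = [4, 5, 8, 6, 6]
Loop ends.
len(running) = 5

Final answer: 5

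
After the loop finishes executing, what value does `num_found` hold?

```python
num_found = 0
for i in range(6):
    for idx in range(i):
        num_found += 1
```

Let's trace through this code step by step.

Initialize: num_found = 0
Entering loop: for i in range(6):
After iteration 1: i = 0, num_found = 0
After iteration 2: i = 1, num_found = 1, idx = 0
After iteration 3: i = 2, num_found = 3, idx = 1
After iteration 4: i = 3, num_found = 6, idx = 2
After iteration 5: i = 4, num_found = 10, idx = 3
After iteration 6: i = 5, num_found = 15, idx = 4
Loop ends.

Final answer: 15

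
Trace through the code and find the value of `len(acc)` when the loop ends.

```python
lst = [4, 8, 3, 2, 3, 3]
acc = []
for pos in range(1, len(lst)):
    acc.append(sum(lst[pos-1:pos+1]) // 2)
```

Let's trace through this code step by step.

Initialize: lst = [4, 8, 3, 2, 3, 3]
Initialize: acc = []
Entering loop: for pos in range(1, len(lst)):
After iteration 1: pos = 1, acc = [6]
After iteration 2: pos = 2, acc = [6, 5]
After iteration 3: pos = 3, acc = [6, 5, 2]
After iteration 4: pos = 4, acc = [6, 5, 2, 2]
After iteration 5: pos = 5, acc = [6, 5, 2, 2, 3]
Loop ends.
len(acc) = 5

Final answer: 5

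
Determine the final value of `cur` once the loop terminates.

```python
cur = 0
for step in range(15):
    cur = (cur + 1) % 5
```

Let's trace through this code step by step.

Initialize: cur = 0
Entering loop: for step in range(15):
After iteration 1: step = 0, cur = 1
After iteration 2: step = 1, cur = 2
After iteration 3: step = 2, cur = 3
After iteration 4: step = 3, cur = 4
After iteration 5: step = 4, cur = 0
After iteration 6: step = 5, cur = 1
After iteration 7: step = 6, cur = 2
After iteration 8: step = 7, cur = 3
After iteration 9: step = 8, cur = 4
After iteration 10: step = 9, cur = 0
After iteration 11: step = 10, cur = 1
After iteration 12: step = 11, cur = 2
After iteration 13: step = 12, cur = 3
After iteration 14: step = 13, cur = 4
After iteration 15: step = 14, cur = 0
Loop ends.

Final answer: 0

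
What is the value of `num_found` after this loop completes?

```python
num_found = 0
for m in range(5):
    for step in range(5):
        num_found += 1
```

Let's trace through this code step by step.

Initialize: num_found = 0
Entering loop: for m in range(5):
After iteration 1: m = 0, num_found = 5
After iteration 2: m = 1, num_found = 10
After iteration 3: m = 2, num_found = 15
After iteration 4: m = 3, num_found = 20
After iteration 5: m = 4, num_found = 25
Loop ends.

Final answer: 25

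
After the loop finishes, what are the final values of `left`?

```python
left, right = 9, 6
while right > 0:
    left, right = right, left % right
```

Let's trace through this code step by step.

Initialize: left = 9
Initialize: right = 6
Entering loop: while right > 0:
After iteration 1: left = 6, right = 3
After iteration 2: left = 3, right = 0
Loop ends.

Final answer: 3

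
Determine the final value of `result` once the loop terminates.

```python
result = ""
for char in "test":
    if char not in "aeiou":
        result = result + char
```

Let's trace through this code step by step.

Initialize: result = ''
Entering loop: for char in "test":
After iteration 1: char = 't', result = 't'
After iteration 2: char = 'e', result = 't'
After iteration 3: char = 's', result = 'ts'
After iteration 4: char = 't', result = 'tst'
Loop ends.

Final answer: 'tst'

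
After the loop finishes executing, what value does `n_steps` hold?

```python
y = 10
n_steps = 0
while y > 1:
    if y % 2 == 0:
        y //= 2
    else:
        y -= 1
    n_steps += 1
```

Let's trace through this code step by step.

Initialize: y = 10
Initialize: n_steps = 0
Entering loop: while y > 1:
After iteration 1: y = 5, n_steps = 1
After iteration 2: y = 4, n_steps = 2
After iteration 3: y = 2, n_steps = 3
After iteration 4: y = 1, n_steps = 4
Loop ends.

Final answer: 4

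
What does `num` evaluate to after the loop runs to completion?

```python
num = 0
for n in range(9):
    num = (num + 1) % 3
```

Let's trace through this code step by step.

Initialize: num = 0
Entering loop: for n in range(9):
After iteration 1: n = 0, num = 1
After iteration 2: n = 1, num = 2
After iteration 3: n = 2, num = 0
After iteration 4: n = 3, num = 1
After iteration 5: n = 4, num = 2
After iteration 6: n = 5, num = 0
After iteration 7: n = 6, num = 1
After iteration 8: n = 7, num = 2
After iteration 9: n = 8, num = 0
Loop ends.

Final answer: 0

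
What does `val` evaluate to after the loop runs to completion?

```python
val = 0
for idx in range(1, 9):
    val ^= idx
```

Let's trace through this code step by step.

Initialize: val = 0
Entering loop: for idx in range(1, 9):
After iteration 1: idx = 1, val = 1
After iteration 2: idx = 2, val = 3
After iteration 3: idx = 3, val = 0
After iteration 4: idx = 4, val = 4
After iteration 5: idx = 5, val = 1
After iteration 6: idx = 6, val = 7
After iteration 7: idx = 7, val = 0
After iteration 8: idx = 8, val = 8
Loop ends.

Final answer: 8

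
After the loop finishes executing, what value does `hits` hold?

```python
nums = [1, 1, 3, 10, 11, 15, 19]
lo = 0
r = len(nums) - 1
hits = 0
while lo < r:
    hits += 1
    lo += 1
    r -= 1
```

Let's trace through this code step by step.

Initialize: nums = [1, 1, 3, 10, 11, 15, 19]
Initialize: lo = 0
Initialize: r = 6
Initialize: hits = 0
Entering loop: while lo < r:
After iteration 1: lo = 1, r = 5, hits = 1
After iteration 2: lo = 2, r = 4, hits = 2
After iteration 3: lo = 3, r = 3, hits = 3
Loop ends.

Final answer: 3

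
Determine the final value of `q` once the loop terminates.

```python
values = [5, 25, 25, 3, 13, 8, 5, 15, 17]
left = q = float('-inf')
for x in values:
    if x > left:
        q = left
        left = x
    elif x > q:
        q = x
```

Let's trace through this code step by step.

Initialize: values = [5, 25, 25, 3, 13, 8, 5, 15, 17]
Initialize: left = -inf
Initialize: q = -inf
Entering loop: for x in values:
After iteration 1: x = 5, left = 5, q = -inf
After iteration 2: x = 25, left = 25, q = 5
After iteration 3: x = 25, left = 25, q = 25
After iteration 4: x = 3, left = 25, q = 25
After iteration 5: x = 13, left = 25, q = 25
After iteration 6: x = 8, left = 25, q = 25
After iteration 7: x = 5, left = 25, q = 25
After iteration 8: x = 15, left = 25, q = 25
After iteration 9: x = 17, left = 25, q = 25
Loop ends.

Final answer: 25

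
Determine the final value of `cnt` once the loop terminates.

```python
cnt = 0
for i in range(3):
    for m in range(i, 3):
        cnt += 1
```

Let's trace through this code step by step.

Initialize: cnt = 0
Entering loop: for i in range(3):
After iteration 1: i = 0, cnt = 3
After iteration 2: i = 1, cnt = 5
After iteration 3: i = 2, cnt = 6
Loop ends.

Final answer: 6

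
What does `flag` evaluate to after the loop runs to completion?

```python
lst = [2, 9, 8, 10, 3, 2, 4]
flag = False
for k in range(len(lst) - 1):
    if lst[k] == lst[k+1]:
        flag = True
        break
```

Let's trace through this code step by step.

Initialize: lst = [2, 9, 8, 10, 3, 2, 4]
Initialize: flag = False
Entering loop: for k in range(len(lst) - 1):
After iteration 1: k = 0, flag = False
After iteration 2: k = 1, flag = False
After iteration 3: k = 2, flag = False
After iteration 4: k = 3, flag = False
After iteration 5: k = 4, flag = False
After iteration 6: k = 5, flag = False
Loop ends.

Final answer: False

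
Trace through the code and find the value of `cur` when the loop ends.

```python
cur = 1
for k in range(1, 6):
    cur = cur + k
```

Let's trace through this code step by step.

Initialize: cur = 1
Entering loop: for k in range(1, 6):
After iteration 1: k = 1, cur = 2
After iteration 2: k = 2, cur = 4
After iteration 3: k = 3, cur = 7
After iteration 4: k = 4, cur = 11
After iteration 5: k = 5, cur = 16
Loop ends.

Final answer: 16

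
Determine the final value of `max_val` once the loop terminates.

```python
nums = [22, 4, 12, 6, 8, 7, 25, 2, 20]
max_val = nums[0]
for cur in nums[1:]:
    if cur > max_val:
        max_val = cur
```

Let's trace through this code step by step.

Initialize: nums = [22, 4, 12, 6, 8, 7, 25, 2, 20]
Initialize: max_val = 22
Entering loop: for cur in nums[1:]:
After iteration 1: cur = 4, max_val = 22
After iteration 2: cur = 12, max_val = 22
After iteration 3: cur = 6, max_val = 22
After iteration 4: cur = 8, max_val = 22
After iteration 5: cur = 7, max_val = 22
After iteration 6: cur = 25, max_val = 25
After iteration 7: cur = 2, max_val = 25
After iteration 8: cur = 20, max_val = 25
Loop ends.

Final answer: 25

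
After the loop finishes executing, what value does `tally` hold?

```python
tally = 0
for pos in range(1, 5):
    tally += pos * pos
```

Let's trace through this code step by step.

Initialize: tally = 0
Entering loop: for pos in range(1, 5):
After iteration 1: pos = 1, tally = 1
After iteration 2: pos = 2, tally = 5
After iteration 3: pos = 3, tally = 14
After iteration 4: pos = 4, tally = 30
Loop ends.

Final answer: 30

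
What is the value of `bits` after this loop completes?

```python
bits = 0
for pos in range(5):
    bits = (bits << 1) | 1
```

Let's trace through this code step by step.

Initialize: bits = 0
Entering loop: for pos in range(5):
After iteration 1: pos = 0, bits = 1
After iteration 2: pos = 1, bits = 3
After iteration 3: pos = 2, bits = 7
After iteration 4: pos = 3, bits = 15
After iteration 5: pos = 4, bits = 31
Loop ends.

Final answer: 31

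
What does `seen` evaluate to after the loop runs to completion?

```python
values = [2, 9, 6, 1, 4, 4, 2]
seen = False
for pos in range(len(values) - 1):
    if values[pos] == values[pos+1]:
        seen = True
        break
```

Let's trace through this code step by step.

Initialize: values = [2, 9, 6, 1, 4, 4, 2]
Initialize: seen = False
Entering loop: for pos in range(len(values) - 1):
After iteration 1: pos = 0, seen = False
After iteration 2: pos = 1, seen = False
After iteration 3: pos = 2, seen = False
After iteration 4: pos = 3, seen = False
After iteration 5: pos = 4, seen = True
Loop ends.

Final answer: True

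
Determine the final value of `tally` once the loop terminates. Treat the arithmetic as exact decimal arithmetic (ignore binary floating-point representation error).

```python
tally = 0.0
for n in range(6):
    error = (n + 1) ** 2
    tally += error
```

Let's trace through this code step by step.

Initialize: tally = 0.0
Entering loop: for n in range(6):
After iteration 1: n = 0, tally = 1.0, error = 1
After iteration 2: n = 1, tally = 5.0, error = 4
After iteration 3: n = 2, tally = 14.0, error = 9
After iteration 4: n = 3, tally = 30.0, error = 16
After iteration 5: n = 4, tally = 55.0, error = 25
After iteration 6: n = 5, tally = 91.0, error = 36
Loop ends.

Final answer: 91.0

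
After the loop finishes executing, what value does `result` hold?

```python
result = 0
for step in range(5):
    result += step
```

Let's trace through this code step by step.

Initialize: result = 0
Entering loop: for step in range(5):
After iteration 1: step = 0, result = 0
After iteration 2: step = 1, result = 1
After iteration 3: step = 2, result = 3
After iteration 4: step = 3, result = 6
After iteration 5: step = 4, result = 10
Loop ends.

Final answer: 10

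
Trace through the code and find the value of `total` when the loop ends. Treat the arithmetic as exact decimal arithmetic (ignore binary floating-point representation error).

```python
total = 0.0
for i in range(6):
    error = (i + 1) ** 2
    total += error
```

Let's trace through this code step by step.

Initialize: total = 0.0
Entering loop: for i in range(6):
After iteration 1: i = 0, total = 1.0, error = 1
After iteration 2: i = 1, total = 5.0, error = 4
After iteration 3: i = 2, total = 14.0, error = 9
After iteration 4: i = 3, total = 30.0, error = 16
After iteration 5: i = 4, total = 55.0, error = 25
After iteration 6: i = 5, total = 91.0, error = 36
Loop ends.

Final answer: 91.0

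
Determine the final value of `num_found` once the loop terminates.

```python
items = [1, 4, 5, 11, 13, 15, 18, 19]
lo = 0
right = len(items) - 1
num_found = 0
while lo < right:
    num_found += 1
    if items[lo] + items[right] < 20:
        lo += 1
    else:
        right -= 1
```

Let's trace through this code step by step.

Initialize: items = [1, 4, 5, 11, 13, 15, 18, 19]
Initialize: lo = 0
Initialize: right = 7
Initialize: num_found = 0
Entering loop: while lo < right:
After iteration 1: lo = 0, right = 6, num_found = 1
After iteration 2: lo = 1, right = 6, num_found = 2
After iteration 3: lo = 1, right = 5, num_found = 3
After iteration 4: lo = 2, right = 5, num_found = 4
After iteration 5: lo = 2, right = 4, num_found = 5
After iteration 6: lo = 3, right = 4, num_found = 6
After iteration 7: lo = 3, right = 3, num_found = 7
Loop ends.

Final answer: 7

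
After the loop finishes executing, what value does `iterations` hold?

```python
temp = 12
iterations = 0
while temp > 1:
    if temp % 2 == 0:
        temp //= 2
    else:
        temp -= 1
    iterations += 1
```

Let's trace through this code step by step.

Initialize: temp = 12
Initialize: iterations = 0
Entering loop: while temp > 1:
After iteration 1: temp = 6, iterations = 1
After iteration 2: temp = 3, iterations = 2
After iteration 3: temp = 2, iterations = 3
After iteration 4: temp = 1, iterations = 4
Loop ends.

Final answer: 4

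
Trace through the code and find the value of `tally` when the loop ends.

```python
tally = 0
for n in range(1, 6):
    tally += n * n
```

Let's trace through this code step by step.

Initialize: tally = 0
Entering loop: for n in range(1, 6):
After iteration 1: n = 1, tally = 1
After iteration 2: n = 2, tally = 5
After iteration 3: n = 3, tally = 14
After iteration 4: n = 4, tally = 30
After iteration 5: n = 5, tally = 55
Loop ends.

Final answer: 55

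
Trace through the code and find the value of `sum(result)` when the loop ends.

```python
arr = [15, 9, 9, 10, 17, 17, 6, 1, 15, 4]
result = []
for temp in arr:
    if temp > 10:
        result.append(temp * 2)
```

Let's trace through this code step by step.

Initialize: arr = [15, 9, 9, 10, 17, 17, 6, 1, 15, 4]
Initialize: result = []
Entering loop: for temp in arr:
After iteration 1: temp = 15, result = [30]
After iteration 2: temp = 9, result = [30]
After iteration 3: temp = 9, result = [30]
After iteration 4: temp = 10, result = [30]
After iteration 5: temp = 17, result = [30, 34]
After iteration 6: temp = 17, result = [30, 34, 34]
After iteration 7: temp = 6, result = [30, 34, 34]
After iteration 8: temp = 1, result = [30, 34, 34]
After iteration 9: temp = 15, result = [30, 34, 34, 30]
After iteration 10: temp = 4, result = [30, 34, 34, 30]
Loop ends.
sum(result) = 128

Final answer: 128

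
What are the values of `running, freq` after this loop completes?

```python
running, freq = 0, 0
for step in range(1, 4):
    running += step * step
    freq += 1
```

Let's trace through this code step by step.

Initialize: running = 0
Initialize: freq = 0
Entering loop: for step in range(1, 4):
After iteration 1: step = 1, running = 1, freq = 1
After iteration 2: step = 2, running = 5, freq = 2
After iteration 3: step = 3, running = 14, freq = 3
Loop ends.

Final answer: 14, 3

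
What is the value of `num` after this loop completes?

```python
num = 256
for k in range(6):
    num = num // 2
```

Let's trace through this code step by step.

Initialize: num = 256
Entering loop: for k in range(6):
After iteration 1: k = 0, num = 128
After iteration 2: k = 1, num = 64
After iteration 3: k = 2, num = 32
After iteration 4: k = 3, num = 16
After iteration 5: k = 4, num = 8
After iteration 6: k = 5, num = 4
Loop ends.

Final answer: 4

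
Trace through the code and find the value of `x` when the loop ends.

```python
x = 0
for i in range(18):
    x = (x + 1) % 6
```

Let's trace through this code step by step.

Initialize: x = 0
Entering loop: for i in range(18):
After iteration 1: i = 0, x = 1
After iteration 2: i = 1, x = 2
After iteration 3: i = 2, x = 3
After iteration 4: i = 3, x = 4
After iteration 5: i = 4, x = 5
After iteration 6: i = 5, x = 0
After iteration 7: i = 6, x = 1
After iteration 8: i = 7, x = 2
After iteration 9: i = 8, x = 3
After iteration 10: i = 9, x = 4
After iteration 11: i = 10, x = 5
After iteration 12: i = 11, x = 0
After iteration 13: i = 12, x = 1
After iteration 14: i = 13, x = 2
After iteration 15: i = 14, x = 3
After iteration 16: i = 15, x = 4
After iteration 17: i = 16, x = 5
After iteration 18: i = 17, x = 0
Loop ends.

Final answer: 0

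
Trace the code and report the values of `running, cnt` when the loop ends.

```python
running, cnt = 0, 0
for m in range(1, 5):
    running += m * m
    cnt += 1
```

Let's trace through this code step by step.

Initialize: running = 0
Initialize: cnt = 0
Entering loop: for m in range(1, 5):
After iteration 1: m = 1, running = 1, cnt = 1
After iteration 2: m = 2, running = 5, cnt = 2
After iteration 3: m = 3, running = 14, cnt = 3
After iteration 4: m = 4, running = 30, cnt = 4
Loop ends.

Final answer: 30, 4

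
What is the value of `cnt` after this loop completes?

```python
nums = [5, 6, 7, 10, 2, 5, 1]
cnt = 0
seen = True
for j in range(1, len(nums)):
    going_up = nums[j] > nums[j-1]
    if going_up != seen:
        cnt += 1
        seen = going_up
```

Let's trace through this code step by step.

Initialize: nums = [5, 6, 7, 10, 2, 5, 1]
Initialize: cnt = 0
Initialize: seen = True
Entering loop: for j in range(1, len(nums)):
After iteration 1: j = 1, cnt = 0, seen = True, going_up = True
After iteration 2: j = 2, cnt = 0, seen = True, going_up = True
After iteration 3: j = 3, cnt = 0, seen = True, going_up = True
After iteration 4: j = 4, cnt = 1, seen = False, going_up = False
After iteration 5: j = 5, cnt = 2, seen = True, going_up = True
After iteration 6: j = 6, cnt = 3, seen = False, going_up = False
Loop ends.

Final answer: 3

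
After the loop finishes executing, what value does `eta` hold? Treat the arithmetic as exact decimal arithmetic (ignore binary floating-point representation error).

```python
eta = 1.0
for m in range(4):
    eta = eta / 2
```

Let's trace through this code step by step.

Initialize: eta = 1.0
Entering loop: for m in range(4):
After iteration 1: m = 0, eta = 0.5
After iteration 2: m = 1, eta = 0.25
After iteration 3: m = 2, eta = 0.125
After iteration 4: m = 3, eta = 0.0625
Loop ends.

Final answer: 0.0625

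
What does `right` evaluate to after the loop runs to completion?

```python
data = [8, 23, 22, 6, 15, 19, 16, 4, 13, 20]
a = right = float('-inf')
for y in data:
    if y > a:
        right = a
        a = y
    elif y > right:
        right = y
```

Let's trace through this code step by step.

Initialize: data = [8, 23, 22, 6, 15, 19, 16, 4, 13, 20]
Initialize: a = -inf
Initialize: right = -inf
Entering loop: for y in data:
After iteration 1: y = 8, a = 8, right = -inf
After iteration 2: y = 23, a = 23, right = 8
After iteration 3: y = 22, a = 23, right = 22
After iteration 4: y = 6, a = 23, right = 22
After iteration 5: y = 15, a = 23, right = 22
After iteration 6: y = 19, a = 23, right = 22
After iteration 7: y = 16, a = 23, right = 22
After iteration 8: y = 4, a = 23, right = 22
After iteration 9: y = 13, a = 23, right = 22
After iteration 10: y = 20, a = 23, right = 22
Loop ends.

Final answer: 22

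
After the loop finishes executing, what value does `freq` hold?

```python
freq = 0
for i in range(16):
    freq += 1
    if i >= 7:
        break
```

Let's trace through this code step by step.

Initialize: freq = 0
Entering loop: for i in range(16):
After iteration 1: i = 0, freq = 1
After iteration 2: i = 1, freq = 2
After iteration 3: i = 2, freq = 3
After iteration 4: i = 3, freq = 4
After iteration 5: i = 4, freq = 5
After iteration 6: i = 5, freq = 6
After iteration 7: i = 6, freq = 7
After iteration 8: i = 7, freq = 8
Loop ends.

Final answer: 8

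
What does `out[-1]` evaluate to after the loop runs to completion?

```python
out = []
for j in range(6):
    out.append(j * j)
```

Let's trace through this code step by step.

Initialize: out = []
Entering loop: for j in range(6):
After iteration 1: j = 0, out = [0]
After iteration 2: j = 1, out = [0, 1]
After iteration 3: j = 2, out = [0, 1, 4]
After iteration 4: j = 3, out = [0, 1, 4, 9]
After iteration 5: j = 4, out = [0, 1, 4, 9, 16]
After iteration 6: j = 5, out = [0, 1, 4, 9, 16, 25]
Loop ends.
out[-1] = 25

Final answer: 25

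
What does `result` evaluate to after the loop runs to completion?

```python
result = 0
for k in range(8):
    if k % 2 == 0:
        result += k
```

Let's trace through this code step by step.

Initialize: result = 0
Entering loop: for k in range(8):
After iteration 1: k = 0, result = 0
After iteration 2: k = 1, result = 0
After iteration 3: k = 2, result = 2
After iteration 4: k = 3, result = 2
After iteration 5: k = 4, result = 6
After iteration 6: k = 5, result = 6
After iteration 7: k = 6, result = 12
After iteration 8: k = 7, result = 12
Loop ends.

Final answer: 12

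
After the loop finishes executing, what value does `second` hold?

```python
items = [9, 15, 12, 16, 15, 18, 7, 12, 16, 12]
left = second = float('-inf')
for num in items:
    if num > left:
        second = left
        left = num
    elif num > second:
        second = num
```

Let's trace through this code step by step.

Initialize: items = [9, 15, 12, 16, 15, 18, 7, 12, 16, 12]
Initialize: left = -inf
Initialize: second = -inf
Entering loop: for num in items:
After iteration 1: num = 9, left = 9, second = -inf
After iteration 2: num = 15, left = 15, second = 9
After iteration 3: num = 12, left = 15, second = 12
After iteration 4: num = 16, left = 16, second = 15
After iteration 5: num = 15, left = 16, second = 15
After iteration 6: num = 18, left = 18, second = 16
After iteration 7: num = 7, left = 18, second = 16
After iteration 8: num = 12, left = 18, second = 16
After iteration 9: num = 16, left = 18, second = 16
After iteration 10: num = 12, left = 18, second = 16
Loop ends.

Final answer: 16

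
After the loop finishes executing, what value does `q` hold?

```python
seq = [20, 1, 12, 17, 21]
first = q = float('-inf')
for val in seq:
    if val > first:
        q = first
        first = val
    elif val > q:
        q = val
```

Let's trace through this code step by step.

Initialize: seq = [20, 1, 12, 17, 21]
Initialize: first = -inf
Initialize: q = -inf
Entering loop: for val in seq:
After iteration 1: val = 20, first = 20, q = -inf
After iteration 2: val = 1, first = 20, q = 1
After iteration 3: val = 12, first = 20, q = 12
After iteration 4: val = 17, first = 20, q = 17
After iteration 5: val = 21, first = 21, q = 20
Loop ends.

Final answer: 20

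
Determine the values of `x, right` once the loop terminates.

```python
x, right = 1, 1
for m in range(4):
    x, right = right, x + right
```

Let's trace through this code step by step.

Initialize: x = 1
Initialize: right = 1
Entering loop: for m in range(4):
After iteration 1: m = 0, x = 1, right = 2
After iteration 2: m = 1, x = 2, right = 3
After iteration 3: m = 2, x = 3, right = 5
After iteration 4: m = 3, x = 5, right = 8
Loop ends.

Final answer: 5, 8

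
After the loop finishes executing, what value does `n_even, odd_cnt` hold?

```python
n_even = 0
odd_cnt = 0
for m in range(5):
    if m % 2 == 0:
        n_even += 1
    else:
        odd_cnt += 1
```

Let's trace through this code step by step.

Initialize: n_even = 0
Initialize: odd_cnt = 0
Entering loop: for m in range(5):
After iteration 1: m = 0, n_even = 1, odd_cnt = 0
After iteration 2: m = 1, n_even = 1, odd_cnt = 1
After iteration 3: m = 2, n_even = 2, odd_cnt = 1
After iteration 4: m = 3, n_even = 2, odd_cnt = 2
After iteration 5: m = 4, n_even = 3, odd_cnt = 2
Loop ends.

Final answer: 3, 2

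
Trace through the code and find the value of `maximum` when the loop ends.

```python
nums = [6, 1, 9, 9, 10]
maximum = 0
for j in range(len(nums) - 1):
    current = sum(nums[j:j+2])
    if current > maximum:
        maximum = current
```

Let's trace through this code step by step.

Initialize: nums = [6, 1, 9, 9, 10]
Initialize: maximum = 0
Entering loop: for j in range(len(nums) - 1):
After iteration 1: j = 0, maximum = 7, current = 7
After iteration 2: j = 1, maximum = 10, current = 10
After iteration 3: j = 2, maximum = 18, current = 18
After iteration 4: j = 3, maximum = 19, current = 19
Loop ends.

Final answer: 19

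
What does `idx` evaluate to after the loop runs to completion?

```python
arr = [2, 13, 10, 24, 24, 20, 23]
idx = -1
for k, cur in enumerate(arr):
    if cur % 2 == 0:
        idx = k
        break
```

Let's trace through this code step by step.

Initialize: arr = [2, 13, 10, 24, 24, 20, 23]
Initialize: idx = -1
Entering loop: for k, cur in enumerate(arr):
After iteration 1: k = 0, cur = 2, idx = 0
Loop ends.

Final answer: 0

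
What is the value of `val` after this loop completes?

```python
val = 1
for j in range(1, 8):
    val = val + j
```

Let's trace through this code step by step.

Initialize: val = 1
Entering loop: for j in range(1, 8):
After iteration 1: j = 1, val = 2
After iteration 2: j = 2, val = 4
After iteration 3: j = 3, val = 7
After iteration 4: j = 4, val = 11
After iteration 5: j = 5, val = 16
After iteration 6: j = 6, val = 22
After iteration 7: j = 7, val = 29
Loop ends.

Final answer: 29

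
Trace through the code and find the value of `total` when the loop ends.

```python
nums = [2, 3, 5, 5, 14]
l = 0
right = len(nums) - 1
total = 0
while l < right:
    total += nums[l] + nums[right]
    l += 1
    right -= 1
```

Let's trace through this code step by step.

Initialize: nums = [2, 3, 5, 5, 14]
Initialize: l = 0
Initialize: right = 4
Initialize: total = 0
Entering loop: while l < right:
After iteration 1: l = 1, right = 3, total = 16
After iteration 2: l = 2, right = 2, total = 24
Loop ends.

Final answer: 24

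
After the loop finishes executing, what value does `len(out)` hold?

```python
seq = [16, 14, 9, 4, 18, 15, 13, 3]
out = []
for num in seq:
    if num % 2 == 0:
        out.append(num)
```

Let's trace through this code step by step.

Initialize: seq = [16, 14, 9, 4, 18, 15, 13, 3]
Initialize: out = []
Entering loop: for num in seq:
After iteration 1: num = 16, out = [16]
After iteration 2: num = 14, out = [16, 14]
After iteration 3: num = 9, out = [16, 14]
After iteration 4: num = 4, out = [16, 14, 4]
After iteration 5: num = 18, out = [16, 14, 4, 18]
After iteration 6: num = 15, out = [16, 14, 4, 18]
After iteration 7: num = 13, out = [16, 14, 4, 18]
After iteration 8: num = 3, out = [16, 14, 4, 18]
Loop ends.
len(out) = 4

Final answer: 4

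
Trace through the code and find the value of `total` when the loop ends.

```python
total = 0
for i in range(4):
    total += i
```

Let's trace through this code step by step.

Initialize: total = 0
Entering loop: for i in range(4):
After iteration 1: i = 0, total = 0
After iteration 2: i = 1, total = 1
After iteration 3: i = 2, total = 3
After iteration 4: i = 3, total = 6
Loop ends.

Final answer: 6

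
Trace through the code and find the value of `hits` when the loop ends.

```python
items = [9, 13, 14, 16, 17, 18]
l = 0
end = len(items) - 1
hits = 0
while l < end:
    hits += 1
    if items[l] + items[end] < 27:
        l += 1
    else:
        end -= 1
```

Let's trace through this code step by step.

Initialize: items = [9, 13, 14, 16, 17, 18]
Initialize: l = 0
Initialize: end = 5
Initialize: hits = 0
Entering loop: while l < end:
After iteration 1: l = 0, end = 4, hits = 1
After iteration 2: l = 1, end = 4, hits = 2
After iteration 3: l = 1, end = 3, hits = 3
After iteration 4: l = 1, end = 2, hits = 4
After iteration 5: l = 1, end = 1, hits = 5
Loop ends.

Final answer: 5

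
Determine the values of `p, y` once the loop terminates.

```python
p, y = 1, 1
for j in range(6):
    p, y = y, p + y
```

Let's trace through this code step by step.

Initialize: p = 1
Initialize: y = 1
Entering loop: for j in range(6):
After iteration 1: j = 0, p = 1, y = 2
After iteration 2: j = 1, p = 2, y = 3
After iteration 3: j = 2, p = 3, y = 5
After iteration 4: j = 3, p = 5, y = 8
After iteration 5: j = 4, p = 8, y = 13
After iteration 6: j = 5, p = 13, y = 21
Loop ends.

Final answer: 13, 21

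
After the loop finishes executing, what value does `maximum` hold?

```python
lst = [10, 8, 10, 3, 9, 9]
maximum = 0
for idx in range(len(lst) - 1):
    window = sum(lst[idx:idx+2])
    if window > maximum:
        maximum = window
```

Let's trace through this code step by step.

Initialize: lst = [10, 8, 10, 3, 9, 9]
Initialize: maximum = 0
Entering loop: for idx in range(len(lst) - 1):
After iteration 1: idx = 0, maximum = 18, window = 18
After iteration 2: idx = 1, maximum = 18, window = 18
After iteration 3: idx = 2, maximum = 18, window = 13
After iteration 4: idx = 3, maximum = 18, window = 12
After iteration 5: idx = 4, maximum = 18, window = 18
Loop ends.

Final answer: 18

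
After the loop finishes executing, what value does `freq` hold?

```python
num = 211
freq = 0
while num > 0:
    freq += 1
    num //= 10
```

Let's trace through this code step by step.

Initialize: num = 211
Initialize: freq = 0
Entering loop: while num > 0:
After iteration 1: num = 21, freq = 1
After iteration 2: num = 2, freq = 2
After iteration 3: num = 0, freq = 3
Loop ends.

Final answer: 3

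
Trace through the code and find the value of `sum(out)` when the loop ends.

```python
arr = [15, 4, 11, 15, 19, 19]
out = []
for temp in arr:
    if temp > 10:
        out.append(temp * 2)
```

Let's trace through this code step by step.

Initialize: arr = [15, 4, 11, 15, 19, 19]
Initialize: out = []
Entering loop: for temp in arr:
After iteration 1: temp = 15, out = [30]
After iteration 2: temp = 4, out = [30]
After iteration 3: temp = 11, out = [30, 22]
After iteration 4: temp = 15, out = [30, 22, 30]
After iteration 5: temp = 19, out = [30, 22, 30, 38]
After iteration 6: temp = 19, out = [30, 22, 30, 38, 38]
Loop ends.
sum(out) = 158

Final answer: 158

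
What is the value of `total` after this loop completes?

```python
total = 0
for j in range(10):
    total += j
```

Let's trace through this code step by step.

Initialize: total = 0
Entering loop: for j in range(10):
After iteration 1: j = 0, total = 0
After iteration 2: j = 1, total = 1
After iteration 3: j = 2, total = 3
After iteration 4: j = 3, total = 6
After iteration 5: j = 4, total = 10
After iteration 6: j = 5, total = 15
After iteration 7: j = 6, total = 21
After iteration 8: j = 7, total = 28
After iteration 9: j = 8, total = 36
After iteration 10: j = 9, total = 45
Loop ends.

Final answer: 45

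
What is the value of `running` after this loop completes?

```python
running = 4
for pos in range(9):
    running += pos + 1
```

Let's trace through this code step by step.

Initialize: running = 4
Entering loop: for pos in range(9):
After iteration 1: pos = 0, running = 5
After iteration 2: pos = 1, running = 7
After iteration 3: pos = 2, running = 10
After iteration 4: pos = 3, running = 14
After iteration 5: pos = 4, running = 19
After iteration 6: pos = 5, running = 25
After iteration 7: pos = 6, running = 32
After iteration 8: pos = 7, running = 40
After iteration 9: pos = 8, running = 49
Loop ends.

Final answer: 49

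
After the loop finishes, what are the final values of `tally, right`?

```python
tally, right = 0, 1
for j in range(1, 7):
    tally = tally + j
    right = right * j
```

Let's trace through this code step by step.

Initialize: tally = 0
Initialize: right = 1
Entering loop: for j in range(1, 7):
After iteration 1: j = 1, tally = 1, right = 1
After iteration 2: j = 2, tally = 3, right = 2
After iteration 3: j = 3, tally = 6, right = 6
After iteration 4: j = 4, tally = 10, right = 24
After iteration 5: j = 5, tally = 15, right = 120
After iteration 6: j = 6, tally = 21, right = 720
Loop ends.

Final answer: 21, 720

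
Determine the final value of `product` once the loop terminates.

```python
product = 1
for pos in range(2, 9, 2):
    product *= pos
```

Let's trace through this code step by step.

Initialize: product = 1
Entering loop: for pos in range(2, 9, 2):
After iteration 1: pos = 2, product = 2
After iteration 2: pos = 4, product = 8
After iteration 3: pos = 6, product = 48
After iteration 4: pos = 8, product = 384
Loop ends.

Final answer: 384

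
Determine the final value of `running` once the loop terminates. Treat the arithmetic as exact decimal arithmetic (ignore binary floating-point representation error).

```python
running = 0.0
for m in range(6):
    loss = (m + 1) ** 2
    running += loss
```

Let's trace through this code step by step.

Initialize: running = 0.0
Entering loop: for m in range(6):
After iteration 1: m = 0, running = 1.0, loss = 1
After iteration 2: m = 1, running = 5.0, loss = 4
After iteration 3: m = 2, running = 14.0, loss = 9
After iteration 4: m = 3, running = 30.0, loss = 16
After iteration 5: m = 4, running = 55.0, loss = 25
After iteration 6: m = 5, running = 91.0, loss = 36
Loop ends.

Final answer: 91.0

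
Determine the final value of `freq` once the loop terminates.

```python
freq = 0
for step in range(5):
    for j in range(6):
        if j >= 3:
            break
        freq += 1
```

Let's trace through this code step by step.

Initialize: freq = 0
Entering loop: for step in range(5):
After iteration 1: step = 0, freq = 3
After iteration 2: step = 1, freq = 6
After iteration 3: step = 2, freq = 9
After iteration 4: step = 3, freq = 12
After iteration 5: step = 4, freq = 15
Loop ends.

Final answer: 15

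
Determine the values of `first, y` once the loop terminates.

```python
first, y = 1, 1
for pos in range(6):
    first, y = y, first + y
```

Let's trace through this code step by step.

Initialize: first = 1
Initialize: y = 1
Entering loop: for pos in range(6):
After iteration 1: pos = 0, first = 1, y = 2
After iteration 2: pos = 1, first = 2, y = 3
After iteration 3: pos = 2, first = 3, y = 5
After iteration 4: pos = 3, first = 5, y = 8
After iteration 5: pos = 4, first = 8, y = 13
After iteration 6: pos = 5, first = 13, y = 21
Loop ends.

Final answer: 13, 21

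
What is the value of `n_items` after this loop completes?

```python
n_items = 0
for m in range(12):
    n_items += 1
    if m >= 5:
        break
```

Let's trace through this code step by step.

Initialize: n_items = 0
Entering loop: for m in range(12):
After iteration 1: m = 0, n_items = 1
After iteration 2: m = 1, n_items = 2
After iteration 3: m = 2, n_items = 3
After iteration 4: m = 3, n_items = 4
After iteration 5: m = 4, n_items = 5
After iteration 6: m = 5, n_items = 6
Loop ends.

Final answer: 6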